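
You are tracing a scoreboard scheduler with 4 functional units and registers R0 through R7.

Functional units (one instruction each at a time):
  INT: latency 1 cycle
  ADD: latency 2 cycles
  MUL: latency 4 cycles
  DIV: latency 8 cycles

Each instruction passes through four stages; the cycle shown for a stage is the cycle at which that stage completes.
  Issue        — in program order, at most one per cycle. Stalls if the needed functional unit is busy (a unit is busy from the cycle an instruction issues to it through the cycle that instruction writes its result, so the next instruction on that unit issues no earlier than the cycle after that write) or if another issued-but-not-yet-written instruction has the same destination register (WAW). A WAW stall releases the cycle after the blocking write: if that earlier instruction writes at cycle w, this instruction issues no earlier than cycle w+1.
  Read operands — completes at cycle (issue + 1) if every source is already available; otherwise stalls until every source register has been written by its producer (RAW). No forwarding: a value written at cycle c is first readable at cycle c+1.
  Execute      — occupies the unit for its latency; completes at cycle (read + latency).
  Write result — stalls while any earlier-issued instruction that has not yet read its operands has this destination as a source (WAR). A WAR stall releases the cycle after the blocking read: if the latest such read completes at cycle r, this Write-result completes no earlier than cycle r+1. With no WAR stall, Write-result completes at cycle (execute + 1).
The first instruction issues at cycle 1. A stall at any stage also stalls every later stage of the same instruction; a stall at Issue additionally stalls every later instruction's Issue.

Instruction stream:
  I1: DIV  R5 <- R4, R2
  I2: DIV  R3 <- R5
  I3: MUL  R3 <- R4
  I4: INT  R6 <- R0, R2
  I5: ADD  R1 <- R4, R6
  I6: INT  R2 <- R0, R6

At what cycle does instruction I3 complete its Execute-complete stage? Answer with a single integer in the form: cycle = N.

t=1  issue I1 (DIV)
t=2  I1 read-ops
t=10  I1 finished on DIV
t=11  I1→R5
t=12  issue I2 (DIV)
t=13  I2 read-ops
t=21  I2 finished on DIV
t=22  I2→R3
t=23  issue I3 (MUL)
t=24  I3 read-ops; issue I4 (INT)
t=25  I4 read-ops; issue I5 (ADD)
t=26  I4 finished on INT
t=27  I4→R6
t=28  I3 finished on MUL; I5 read-ops; issue I6 (INT)
t=29  I3→R3; I6 read-ops
t=30  I5 finished on ADD; I6 finished on INT
t=31  I5→R1; I6→R2

cycle = 28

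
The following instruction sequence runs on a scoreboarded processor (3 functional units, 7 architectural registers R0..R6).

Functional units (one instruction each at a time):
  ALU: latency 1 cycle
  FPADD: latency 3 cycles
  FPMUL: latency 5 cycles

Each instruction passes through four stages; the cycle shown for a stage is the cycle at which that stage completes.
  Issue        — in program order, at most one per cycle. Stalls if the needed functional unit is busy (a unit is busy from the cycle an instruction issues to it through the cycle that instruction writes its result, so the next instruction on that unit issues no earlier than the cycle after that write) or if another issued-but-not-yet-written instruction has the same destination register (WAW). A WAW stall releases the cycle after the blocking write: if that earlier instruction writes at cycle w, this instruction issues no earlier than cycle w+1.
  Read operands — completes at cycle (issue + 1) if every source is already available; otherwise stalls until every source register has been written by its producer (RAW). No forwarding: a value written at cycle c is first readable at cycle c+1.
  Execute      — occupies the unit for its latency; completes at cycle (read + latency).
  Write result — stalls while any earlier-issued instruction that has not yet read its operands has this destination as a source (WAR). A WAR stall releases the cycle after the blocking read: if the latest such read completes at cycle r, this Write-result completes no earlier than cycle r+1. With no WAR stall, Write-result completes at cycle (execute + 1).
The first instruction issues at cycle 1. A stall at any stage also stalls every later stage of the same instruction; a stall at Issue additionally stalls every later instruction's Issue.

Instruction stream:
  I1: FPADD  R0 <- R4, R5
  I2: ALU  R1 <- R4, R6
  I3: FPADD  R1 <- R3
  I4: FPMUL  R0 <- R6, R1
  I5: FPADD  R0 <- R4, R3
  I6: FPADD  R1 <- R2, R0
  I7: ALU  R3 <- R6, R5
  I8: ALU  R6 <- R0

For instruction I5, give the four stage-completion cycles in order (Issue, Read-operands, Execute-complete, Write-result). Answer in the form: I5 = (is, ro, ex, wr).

I5 = (20, 21, 24, 25)

  I1 | 1 | 2 | 5 | 6
  I2 | 2 | 3 | 4 | 5
  I3 | 7 | 8 | 11 | 12   struct: FPADD busy until I1 writes@6
  I4 | 8 | 13 | 18 | 19   RAW R1: wait I3 write@12
  I5 | 20 | 21 | 24 | 25   WAW R0: wait I4 write@19
  I6 | 26 | 27 | 30 | 31   struct: FPADD busy until I5 writes@25
  I7 | 27 | 28 | 29 | 30
  I8 | 31 | 32 | 33 | 34   struct: ALU busy until I7 writes@30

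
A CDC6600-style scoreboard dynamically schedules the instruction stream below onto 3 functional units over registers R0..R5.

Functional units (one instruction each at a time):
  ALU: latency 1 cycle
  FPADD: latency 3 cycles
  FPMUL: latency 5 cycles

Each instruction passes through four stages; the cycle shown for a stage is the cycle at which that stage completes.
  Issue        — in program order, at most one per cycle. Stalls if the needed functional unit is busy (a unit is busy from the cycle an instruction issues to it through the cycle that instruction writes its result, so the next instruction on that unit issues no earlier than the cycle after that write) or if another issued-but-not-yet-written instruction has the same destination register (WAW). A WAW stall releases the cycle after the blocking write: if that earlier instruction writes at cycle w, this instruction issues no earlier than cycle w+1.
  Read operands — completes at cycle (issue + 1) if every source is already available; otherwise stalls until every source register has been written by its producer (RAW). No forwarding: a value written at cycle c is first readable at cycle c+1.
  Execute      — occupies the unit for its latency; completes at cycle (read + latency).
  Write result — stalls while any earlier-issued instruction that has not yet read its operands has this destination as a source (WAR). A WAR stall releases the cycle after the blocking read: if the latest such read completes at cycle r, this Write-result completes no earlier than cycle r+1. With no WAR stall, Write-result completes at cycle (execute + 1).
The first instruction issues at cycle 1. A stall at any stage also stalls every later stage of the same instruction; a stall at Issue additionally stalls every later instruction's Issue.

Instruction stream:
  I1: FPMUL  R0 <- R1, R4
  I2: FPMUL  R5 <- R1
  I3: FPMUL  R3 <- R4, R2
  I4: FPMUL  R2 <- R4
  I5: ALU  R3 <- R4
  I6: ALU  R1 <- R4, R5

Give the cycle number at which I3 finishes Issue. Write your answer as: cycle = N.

I1 -> (1, 2, 7, 8)
I2 -> (9, 10, 15, 16)  // struct: FPMUL busy until I1 writes@8
I3 -> (17, 18, 23, 24)  // struct: FPMUL busy until I2 writes@16
I4 -> (25, 26, 31, 32)  // struct: FPMUL busy until I3 writes@24
I5 -> (26, 27, 28, 29)
I6 -> (30, 31, 32, 33)  // struct: ALU busy until I5 writes@29

cycle = 17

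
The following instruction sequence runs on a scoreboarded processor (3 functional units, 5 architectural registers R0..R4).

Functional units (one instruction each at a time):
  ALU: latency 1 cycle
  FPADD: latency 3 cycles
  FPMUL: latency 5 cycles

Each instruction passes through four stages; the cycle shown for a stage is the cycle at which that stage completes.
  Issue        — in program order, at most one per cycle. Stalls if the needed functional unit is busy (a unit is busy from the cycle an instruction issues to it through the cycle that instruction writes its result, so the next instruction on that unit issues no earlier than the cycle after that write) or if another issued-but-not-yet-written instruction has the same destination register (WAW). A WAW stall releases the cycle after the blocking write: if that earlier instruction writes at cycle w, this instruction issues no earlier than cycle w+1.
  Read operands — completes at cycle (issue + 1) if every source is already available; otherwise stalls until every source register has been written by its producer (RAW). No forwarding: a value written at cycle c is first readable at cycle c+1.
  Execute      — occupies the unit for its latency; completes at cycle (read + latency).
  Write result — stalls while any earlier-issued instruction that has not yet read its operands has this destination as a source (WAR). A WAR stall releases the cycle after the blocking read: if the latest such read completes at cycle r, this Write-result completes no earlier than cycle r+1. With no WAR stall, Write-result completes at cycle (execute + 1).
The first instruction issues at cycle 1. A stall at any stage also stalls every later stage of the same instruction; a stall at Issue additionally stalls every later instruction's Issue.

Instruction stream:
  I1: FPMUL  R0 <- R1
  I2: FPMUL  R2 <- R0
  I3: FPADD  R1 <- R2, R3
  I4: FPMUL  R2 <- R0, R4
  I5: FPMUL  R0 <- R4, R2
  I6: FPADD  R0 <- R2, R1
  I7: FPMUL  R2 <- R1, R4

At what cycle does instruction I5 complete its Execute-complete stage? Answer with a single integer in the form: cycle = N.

cycle = 31

c1: I1 dispatched to FPMUL
c2: I1 operands ready
c7: I1 complete
c8: R0←I1
c9: I2 dispatched to FPMUL
c10: I2 operands ready | I3 dispatched to FPADD
c15: I2 complete
c16: R2←I2
c17: I3 operands ready | I4 dispatched to FPMUL
c18: I4 operands ready
c20: I3 complete
c21: R1←I3
c23: I4 complete
c24: R2←I4
c25: I5 dispatched to FPMUL
c26: I5 operands ready
c31: I5 complete
c32: R0←I5
c33: I6 dispatched to FPADD
c34: I6 operands ready | I7 dispatched to FPMUL
c35: I7 operands ready
c37: I6 complete
c38: R0←I6
c40: I7 complete
c41: R2←I7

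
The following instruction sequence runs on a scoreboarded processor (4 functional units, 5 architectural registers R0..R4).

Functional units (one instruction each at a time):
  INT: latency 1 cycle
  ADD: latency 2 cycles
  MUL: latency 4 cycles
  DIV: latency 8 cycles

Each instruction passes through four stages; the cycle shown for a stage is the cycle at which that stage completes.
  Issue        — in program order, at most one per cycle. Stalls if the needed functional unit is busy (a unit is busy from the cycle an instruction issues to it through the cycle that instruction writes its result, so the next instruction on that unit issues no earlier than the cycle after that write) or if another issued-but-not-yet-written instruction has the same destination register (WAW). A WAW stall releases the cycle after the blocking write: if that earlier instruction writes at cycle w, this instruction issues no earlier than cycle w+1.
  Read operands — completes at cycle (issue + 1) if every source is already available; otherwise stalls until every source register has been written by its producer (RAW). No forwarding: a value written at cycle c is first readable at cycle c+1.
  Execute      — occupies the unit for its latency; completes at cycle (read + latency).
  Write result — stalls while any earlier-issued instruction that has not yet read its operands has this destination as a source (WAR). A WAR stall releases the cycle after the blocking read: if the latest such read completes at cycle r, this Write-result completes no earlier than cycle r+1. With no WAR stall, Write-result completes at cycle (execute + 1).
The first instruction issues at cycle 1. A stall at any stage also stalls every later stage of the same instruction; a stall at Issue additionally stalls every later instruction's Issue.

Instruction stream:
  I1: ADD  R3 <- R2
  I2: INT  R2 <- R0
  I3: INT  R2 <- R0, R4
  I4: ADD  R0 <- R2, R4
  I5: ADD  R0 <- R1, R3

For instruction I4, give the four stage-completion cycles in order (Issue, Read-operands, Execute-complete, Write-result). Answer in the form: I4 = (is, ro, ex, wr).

I4 = (7, 10, 12, 13)

cycle 1: I1 dispatched to ADD
cycle 2: I1 operands ready · I2 dispatched to INT
cycle 3: I2 operands ready
cycle 4: I1 complete · I2 complete
cycle 5: R3←I1 · R2←I2
cycle 6: I3 dispatched to INT
cycle 7: I3 operands ready · I4 dispatched to ADD
cycle 8: I3 complete
cycle 9: R2←I3
cycle 10: I4 operands ready
cycle 12: I4 complete
cycle 13: R0←I4
cycle 14: I5 dispatched to ADD
cycle 15: I5 operands ready
cycle 17: I5 complete
cycle 18: R0←I5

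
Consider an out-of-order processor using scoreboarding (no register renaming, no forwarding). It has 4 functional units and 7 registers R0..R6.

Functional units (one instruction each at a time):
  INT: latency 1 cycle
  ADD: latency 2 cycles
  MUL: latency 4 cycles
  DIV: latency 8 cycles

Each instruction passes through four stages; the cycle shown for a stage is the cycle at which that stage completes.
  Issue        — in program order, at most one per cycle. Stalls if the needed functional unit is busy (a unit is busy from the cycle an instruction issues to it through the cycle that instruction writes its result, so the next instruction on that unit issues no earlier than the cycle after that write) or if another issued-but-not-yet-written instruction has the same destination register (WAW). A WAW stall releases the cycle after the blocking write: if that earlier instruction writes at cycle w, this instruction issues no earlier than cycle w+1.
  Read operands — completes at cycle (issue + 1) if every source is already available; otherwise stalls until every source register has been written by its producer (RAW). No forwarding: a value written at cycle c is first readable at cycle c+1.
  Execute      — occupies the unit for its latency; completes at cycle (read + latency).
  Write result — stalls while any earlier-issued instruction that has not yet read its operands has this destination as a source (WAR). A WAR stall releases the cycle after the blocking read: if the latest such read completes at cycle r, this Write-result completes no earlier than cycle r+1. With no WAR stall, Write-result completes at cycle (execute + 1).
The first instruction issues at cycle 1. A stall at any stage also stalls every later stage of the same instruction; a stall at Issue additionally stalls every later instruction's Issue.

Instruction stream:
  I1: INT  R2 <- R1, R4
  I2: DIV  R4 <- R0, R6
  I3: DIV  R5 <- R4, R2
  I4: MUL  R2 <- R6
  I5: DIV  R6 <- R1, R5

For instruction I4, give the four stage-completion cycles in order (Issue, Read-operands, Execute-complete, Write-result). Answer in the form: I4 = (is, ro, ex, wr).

I4 = (14, 15, 19, 20)

t=1  I1→INT
t=2  I1 RO, I2→DIV
t=3  I1 EX, I2 RO
t=4  I1 WR R2
t=11  I2 EX
t=12  I2 WR R4
t=13  I3→DIV
t=14  I3 RO, I4→MUL
t=15  I4 RO
t=19  I4 EX
t=20  I4 WR R2
t=22  I3 EX
t=23  I3 WR R5
t=24  I5→DIV
t=25  I5 RO
t=33  I5 EX
t=34  I5 WR R6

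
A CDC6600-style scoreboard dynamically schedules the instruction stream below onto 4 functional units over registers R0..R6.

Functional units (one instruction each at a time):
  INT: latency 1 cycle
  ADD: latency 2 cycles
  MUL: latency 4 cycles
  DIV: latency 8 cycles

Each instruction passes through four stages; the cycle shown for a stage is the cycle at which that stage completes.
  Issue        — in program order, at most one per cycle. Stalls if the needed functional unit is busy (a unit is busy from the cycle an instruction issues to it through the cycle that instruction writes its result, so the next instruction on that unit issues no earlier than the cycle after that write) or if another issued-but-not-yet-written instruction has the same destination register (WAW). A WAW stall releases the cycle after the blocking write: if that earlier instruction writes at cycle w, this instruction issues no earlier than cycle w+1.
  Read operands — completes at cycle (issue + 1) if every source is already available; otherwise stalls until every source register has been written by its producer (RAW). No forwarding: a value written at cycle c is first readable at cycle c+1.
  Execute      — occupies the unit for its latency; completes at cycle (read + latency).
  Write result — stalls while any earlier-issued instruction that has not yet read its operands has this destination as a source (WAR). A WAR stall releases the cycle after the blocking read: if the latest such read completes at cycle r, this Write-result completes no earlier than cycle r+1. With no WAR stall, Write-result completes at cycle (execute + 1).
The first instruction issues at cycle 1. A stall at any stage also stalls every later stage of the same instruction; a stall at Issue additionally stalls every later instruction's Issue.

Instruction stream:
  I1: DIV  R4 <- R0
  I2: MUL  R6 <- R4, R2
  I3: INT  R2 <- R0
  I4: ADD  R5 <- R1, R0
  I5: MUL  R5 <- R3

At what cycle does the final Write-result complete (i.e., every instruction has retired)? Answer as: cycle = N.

cycle = 24

cycle 1: I1 dispatched to DIV
cycle 2: I1 operands ready; I2 dispatched to MUL
cycle 3: I3 dispatched to INT
cycle 4: I3 operands ready; I4 dispatched to ADD
cycle 5: I3 complete; I4 operands ready
cycle 7: I4 complete
cycle 8: R5←I4
cycle 10: I1 complete
cycle 11: R4←I1
cycle 12: I2 operands ready
cycle 13: R2←I3
cycle 16: I2 complete
cycle 17: R6←I2
cycle 18: I5 dispatched to MUL
cycle 19: I5 operands ready
cycle 23: I5 complete
cycle 24: R5←I5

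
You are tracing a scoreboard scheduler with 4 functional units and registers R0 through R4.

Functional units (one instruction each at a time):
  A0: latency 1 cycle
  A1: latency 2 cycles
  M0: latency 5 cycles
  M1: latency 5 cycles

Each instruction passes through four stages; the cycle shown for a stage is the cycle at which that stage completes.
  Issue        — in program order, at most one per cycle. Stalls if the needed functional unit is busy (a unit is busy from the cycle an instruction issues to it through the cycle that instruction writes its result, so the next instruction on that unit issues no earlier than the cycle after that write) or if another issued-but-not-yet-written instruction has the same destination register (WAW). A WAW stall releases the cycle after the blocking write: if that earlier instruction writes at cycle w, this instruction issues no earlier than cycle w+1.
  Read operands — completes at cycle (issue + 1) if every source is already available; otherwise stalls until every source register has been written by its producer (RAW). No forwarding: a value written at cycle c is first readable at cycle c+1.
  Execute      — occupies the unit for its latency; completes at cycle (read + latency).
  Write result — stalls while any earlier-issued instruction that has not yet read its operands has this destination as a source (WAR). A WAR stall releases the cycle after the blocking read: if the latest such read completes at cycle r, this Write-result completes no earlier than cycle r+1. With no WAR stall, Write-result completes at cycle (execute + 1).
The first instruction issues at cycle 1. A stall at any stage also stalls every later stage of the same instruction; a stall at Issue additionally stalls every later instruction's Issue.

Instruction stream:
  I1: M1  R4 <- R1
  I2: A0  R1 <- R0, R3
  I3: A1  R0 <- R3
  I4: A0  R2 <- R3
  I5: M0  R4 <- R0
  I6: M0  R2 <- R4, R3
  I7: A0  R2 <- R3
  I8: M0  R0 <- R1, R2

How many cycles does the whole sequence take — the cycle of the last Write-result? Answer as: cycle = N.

cycle = 35

  I1 | 1 | 2 | 7 | 8
  I2 | 2 | 3 | 4 | 5
  I3 | 3 | 4 | 6 | 7
  I4 | 6 | 7 | 8 | 9   struct: A0 busy until I2 writes@5
  I5 | 9 | 10 | 15 | 16   WAW R4: wait I1 write@8
  I6 | 17 | 18 | 23 | 24   struct: M0 busy until I5 writes@16
  I7 | 25 | 26 | 27 | 28   WAW R2: wait I6 write@24
  I8 | 26 | 29 | 34 | 35   RAW R2: wait I7 write@28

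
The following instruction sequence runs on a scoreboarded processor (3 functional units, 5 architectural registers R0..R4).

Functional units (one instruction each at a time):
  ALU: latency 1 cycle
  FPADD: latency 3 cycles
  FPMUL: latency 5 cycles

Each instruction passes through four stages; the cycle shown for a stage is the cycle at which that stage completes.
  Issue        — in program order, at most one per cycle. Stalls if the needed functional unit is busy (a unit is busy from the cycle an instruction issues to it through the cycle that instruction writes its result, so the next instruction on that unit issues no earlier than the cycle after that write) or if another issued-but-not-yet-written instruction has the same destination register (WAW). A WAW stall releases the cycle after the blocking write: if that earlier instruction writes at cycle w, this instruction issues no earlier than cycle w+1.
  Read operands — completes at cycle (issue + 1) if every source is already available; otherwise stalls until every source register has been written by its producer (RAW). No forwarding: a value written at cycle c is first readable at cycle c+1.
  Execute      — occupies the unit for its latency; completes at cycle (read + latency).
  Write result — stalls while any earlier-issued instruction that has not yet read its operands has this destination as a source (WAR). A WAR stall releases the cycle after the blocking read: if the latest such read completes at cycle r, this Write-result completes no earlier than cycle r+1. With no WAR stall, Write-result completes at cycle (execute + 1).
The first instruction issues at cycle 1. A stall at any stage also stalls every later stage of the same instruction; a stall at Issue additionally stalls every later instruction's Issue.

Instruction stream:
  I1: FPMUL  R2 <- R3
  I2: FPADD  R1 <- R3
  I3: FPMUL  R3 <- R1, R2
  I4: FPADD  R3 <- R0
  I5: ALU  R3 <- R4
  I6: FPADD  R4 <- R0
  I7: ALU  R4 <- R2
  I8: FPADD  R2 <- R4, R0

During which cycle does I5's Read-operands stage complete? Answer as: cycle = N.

cycle 1: I1→FPMUL
cycle 2: I1 RO; I2→FPADD
cycle 3: I2 RO
cycle 6: I2 EX
cycle 7: I1 EX; I2 WR R1
cycle 8: I1 WR R2
cycle 9: I3→FPMUL
cycle 10: I3 RO
cycle 15: I3 EX
cycle 16: I3 WR R3
cycle 17: I4→FPADD
cycle 18: I4 RO
cycle 21: I4 EX
cycle 22: I4 WR R3
cycle 23: I5→ALU
cycle 24: I5 RO; I6→FPADD
cycle 25: I5 EX; I6 RO
cycle 26: I5 WR R3
cycle 28: I6 EX
cycle 29: I6 WR R4
cycle 30: I7→ALU
cycle 31: I7 RO; I8→FPADD
cycle 32: I7 EX
cycle 33: I7 WR R4
cycle 34: I8 RO
cycle 37: I8 EX
cycle 38: I8 WR R2

cycle = 24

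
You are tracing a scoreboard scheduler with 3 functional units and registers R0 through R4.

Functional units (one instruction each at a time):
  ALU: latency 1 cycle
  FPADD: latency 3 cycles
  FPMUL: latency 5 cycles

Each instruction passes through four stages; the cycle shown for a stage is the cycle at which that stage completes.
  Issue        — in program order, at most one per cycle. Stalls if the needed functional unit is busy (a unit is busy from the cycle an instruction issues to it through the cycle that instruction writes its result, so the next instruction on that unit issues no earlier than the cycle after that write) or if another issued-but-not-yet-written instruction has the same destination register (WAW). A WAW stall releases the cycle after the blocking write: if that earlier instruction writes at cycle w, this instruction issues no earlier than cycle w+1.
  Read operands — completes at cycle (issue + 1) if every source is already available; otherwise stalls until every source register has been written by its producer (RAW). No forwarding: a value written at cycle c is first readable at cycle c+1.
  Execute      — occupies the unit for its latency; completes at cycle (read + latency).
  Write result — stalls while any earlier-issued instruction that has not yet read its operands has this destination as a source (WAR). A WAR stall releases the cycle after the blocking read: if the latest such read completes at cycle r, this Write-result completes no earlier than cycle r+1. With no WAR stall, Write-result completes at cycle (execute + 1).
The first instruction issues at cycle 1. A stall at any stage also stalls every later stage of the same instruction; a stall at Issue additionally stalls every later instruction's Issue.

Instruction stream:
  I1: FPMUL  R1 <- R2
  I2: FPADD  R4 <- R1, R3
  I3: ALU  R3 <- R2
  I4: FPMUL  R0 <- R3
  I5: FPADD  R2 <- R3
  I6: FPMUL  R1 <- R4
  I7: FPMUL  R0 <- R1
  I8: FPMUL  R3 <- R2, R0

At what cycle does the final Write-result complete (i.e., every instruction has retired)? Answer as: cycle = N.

cycle = 41

t=1  issue I1 (FPMUL)
t=2  I1 read-ops · issue I2 (FPADD)
t=3  issue I3 (ALU)
t=4  I3 read-ops
t=5  I3 finished on ALU
t=7  I1 finished on FPMUL
t=8  I1→R1
t=9  I2 read-ops · issue I4 (FPMUL)
t=10  I3→R3
t=11  I4 read-ops
t=12  I2 finished on FPADD
t=13  I2→R4
t=14  issue I5 (FPADD)
t=15  I5 read-ops
t=16  I4 finished on FPMUL
t=17  I4→R0
t=18  I5 finished on FPADD · issue I6 (FPMUL)
t=19  I5→R2 · I6 read-ops
t=24  I6 finished on FPMUL
t=25  I6→R1
t=26  issue I7 (FPMUL)
t=27  I7 read-ops
t=32  I7 finished on FPMUL
t=33  I7→R0
t=34  issue I8 (FPMUL)
t=35  I8 read-ops
t=40  I8 finished on FPMUL
t=41  I8→R3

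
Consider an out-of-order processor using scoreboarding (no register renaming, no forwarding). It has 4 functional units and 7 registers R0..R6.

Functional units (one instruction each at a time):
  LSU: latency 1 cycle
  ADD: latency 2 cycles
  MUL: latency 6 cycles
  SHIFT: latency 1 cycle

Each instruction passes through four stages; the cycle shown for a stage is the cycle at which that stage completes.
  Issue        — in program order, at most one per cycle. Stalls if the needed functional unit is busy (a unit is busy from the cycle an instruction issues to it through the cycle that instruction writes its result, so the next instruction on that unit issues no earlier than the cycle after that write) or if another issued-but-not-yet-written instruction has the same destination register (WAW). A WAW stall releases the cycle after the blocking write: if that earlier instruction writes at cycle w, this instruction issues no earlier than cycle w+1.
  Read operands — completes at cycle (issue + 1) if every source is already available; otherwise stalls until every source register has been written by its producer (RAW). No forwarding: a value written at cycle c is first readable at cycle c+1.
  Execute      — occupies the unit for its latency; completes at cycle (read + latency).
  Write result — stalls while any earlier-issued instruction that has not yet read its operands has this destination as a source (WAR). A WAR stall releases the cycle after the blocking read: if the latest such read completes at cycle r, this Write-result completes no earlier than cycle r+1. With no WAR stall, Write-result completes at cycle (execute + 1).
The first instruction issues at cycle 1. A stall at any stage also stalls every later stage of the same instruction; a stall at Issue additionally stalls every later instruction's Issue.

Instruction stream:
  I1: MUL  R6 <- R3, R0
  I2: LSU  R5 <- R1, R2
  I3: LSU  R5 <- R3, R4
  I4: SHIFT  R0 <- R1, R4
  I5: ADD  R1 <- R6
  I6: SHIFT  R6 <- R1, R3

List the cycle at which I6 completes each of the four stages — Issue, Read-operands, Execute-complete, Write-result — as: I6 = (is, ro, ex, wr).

I6 = (11, 14, 15, 16)

I1: IS=1 RO=2 EX=8 WR=9
I2: IS=2 RO=3 EX=4 WR=5
I3: IS=6 RO=7 EX=8 WR=9  [struct: LSU busy until I2 writes@5]
I4: IS=7 RO=8 EX=9 WR=10
I5: IS=8 RO=10 EX=12 WR=13  [RAW R6: wait I1 write@9]
I6: IS=11 RO=14 EX=15 WR=16  [struct: SHIFT busy until I4 writes@10; RAW R1: wait I5 write@13]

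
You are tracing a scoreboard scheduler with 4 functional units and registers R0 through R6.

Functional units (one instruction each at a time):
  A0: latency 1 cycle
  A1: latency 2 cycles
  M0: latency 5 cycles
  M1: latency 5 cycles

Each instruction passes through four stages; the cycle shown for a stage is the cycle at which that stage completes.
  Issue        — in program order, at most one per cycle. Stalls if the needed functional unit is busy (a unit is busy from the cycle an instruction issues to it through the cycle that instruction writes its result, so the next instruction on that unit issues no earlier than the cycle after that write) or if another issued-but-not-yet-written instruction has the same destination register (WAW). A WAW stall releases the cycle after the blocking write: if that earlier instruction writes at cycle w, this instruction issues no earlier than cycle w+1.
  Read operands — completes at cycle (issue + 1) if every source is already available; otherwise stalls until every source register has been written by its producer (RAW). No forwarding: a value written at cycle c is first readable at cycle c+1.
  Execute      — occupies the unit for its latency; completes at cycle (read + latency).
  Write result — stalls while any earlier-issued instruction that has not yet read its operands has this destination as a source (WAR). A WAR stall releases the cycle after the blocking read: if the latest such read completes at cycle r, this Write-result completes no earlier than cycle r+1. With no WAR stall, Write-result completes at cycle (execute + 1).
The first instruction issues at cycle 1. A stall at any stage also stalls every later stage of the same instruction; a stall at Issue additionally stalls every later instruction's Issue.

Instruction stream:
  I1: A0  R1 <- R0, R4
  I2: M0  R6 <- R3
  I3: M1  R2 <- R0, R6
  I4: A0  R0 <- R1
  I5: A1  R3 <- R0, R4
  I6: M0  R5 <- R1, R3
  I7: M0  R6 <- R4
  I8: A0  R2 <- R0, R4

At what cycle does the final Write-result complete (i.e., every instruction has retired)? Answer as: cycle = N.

cycle = 30

I1 -> (1, 2, 3, 4)
I2 -> (2, 3, 8, 9)
I3 -> (3, 10, 15, 16)  // RAW R6: wait I2 write@9
I4 -> (5, 6, 7, 11)  // struct: A0 busy until I1 writes@4, WAR R0: wait I3 read@10
I5 -> (6, 12, 14, 15)  // RAW R0: wait I4 write@11
I6 -> (10, 16, 21, 22)  // struct: M0 busy until I2 writes@9, RAW R3: wait I5 write@15
I7 -> (23, 24, 29, 30)  // struct: M0 busy until I6 writes@22
I8 -> (24, 25, 26, 27)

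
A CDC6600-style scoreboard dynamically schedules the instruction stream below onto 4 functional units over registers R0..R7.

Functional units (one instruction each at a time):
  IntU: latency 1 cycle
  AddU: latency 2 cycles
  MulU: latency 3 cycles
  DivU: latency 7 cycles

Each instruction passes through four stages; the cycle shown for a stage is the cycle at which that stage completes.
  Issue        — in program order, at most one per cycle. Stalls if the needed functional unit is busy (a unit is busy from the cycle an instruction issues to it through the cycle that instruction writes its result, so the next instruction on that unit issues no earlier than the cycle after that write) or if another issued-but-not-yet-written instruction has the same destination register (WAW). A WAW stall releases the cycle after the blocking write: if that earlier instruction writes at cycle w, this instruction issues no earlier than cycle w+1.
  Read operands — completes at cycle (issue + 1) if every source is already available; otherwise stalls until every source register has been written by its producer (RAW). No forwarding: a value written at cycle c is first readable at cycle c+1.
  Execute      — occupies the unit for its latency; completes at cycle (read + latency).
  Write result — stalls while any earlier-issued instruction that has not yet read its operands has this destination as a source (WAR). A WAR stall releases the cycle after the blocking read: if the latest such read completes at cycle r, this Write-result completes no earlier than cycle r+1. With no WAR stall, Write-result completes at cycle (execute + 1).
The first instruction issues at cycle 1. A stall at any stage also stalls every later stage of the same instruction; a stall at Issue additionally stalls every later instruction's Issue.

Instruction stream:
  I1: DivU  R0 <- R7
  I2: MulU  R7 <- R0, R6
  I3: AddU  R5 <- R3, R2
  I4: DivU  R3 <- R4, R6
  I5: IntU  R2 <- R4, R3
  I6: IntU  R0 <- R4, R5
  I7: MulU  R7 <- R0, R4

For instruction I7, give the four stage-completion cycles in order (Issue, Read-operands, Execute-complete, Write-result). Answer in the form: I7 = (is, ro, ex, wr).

cycle 1: I1 dispatched to DivU
cycle 2: I1 operands ready; I2 dispatched to MulU
cycle 3: I3 dispatched to AddU
cycle 4: I3 operands ready
cycle 6: I3 complete
cycle 7: R5←I3
cycle 9: I1 complete
cycle 10: R0←I1
cycle 11: I2 operands ready; I4 dispatched to DivU
cycle 12: I4 operands ready; I5 dispatched to IntU
cycle 14: I2 complete
cycle 15: R7←I2
cycle 19: I4 complete
cycle 20: R3←I4
cycle 21: I5 operands ready
cycle 22: I5 complete
cycle 23: R2←I5
cycle 24: I6 dispatched to IntU
cycle 25: I6 operands ready; I7 dispatched to MulU
cycle 26: I6 complete
cycle 27: R0←I6
cycle 28: I7 operands ready
cycle 31: I7 complete
cycle 32: R7←I7

I7 = (25, 28, 31, 32)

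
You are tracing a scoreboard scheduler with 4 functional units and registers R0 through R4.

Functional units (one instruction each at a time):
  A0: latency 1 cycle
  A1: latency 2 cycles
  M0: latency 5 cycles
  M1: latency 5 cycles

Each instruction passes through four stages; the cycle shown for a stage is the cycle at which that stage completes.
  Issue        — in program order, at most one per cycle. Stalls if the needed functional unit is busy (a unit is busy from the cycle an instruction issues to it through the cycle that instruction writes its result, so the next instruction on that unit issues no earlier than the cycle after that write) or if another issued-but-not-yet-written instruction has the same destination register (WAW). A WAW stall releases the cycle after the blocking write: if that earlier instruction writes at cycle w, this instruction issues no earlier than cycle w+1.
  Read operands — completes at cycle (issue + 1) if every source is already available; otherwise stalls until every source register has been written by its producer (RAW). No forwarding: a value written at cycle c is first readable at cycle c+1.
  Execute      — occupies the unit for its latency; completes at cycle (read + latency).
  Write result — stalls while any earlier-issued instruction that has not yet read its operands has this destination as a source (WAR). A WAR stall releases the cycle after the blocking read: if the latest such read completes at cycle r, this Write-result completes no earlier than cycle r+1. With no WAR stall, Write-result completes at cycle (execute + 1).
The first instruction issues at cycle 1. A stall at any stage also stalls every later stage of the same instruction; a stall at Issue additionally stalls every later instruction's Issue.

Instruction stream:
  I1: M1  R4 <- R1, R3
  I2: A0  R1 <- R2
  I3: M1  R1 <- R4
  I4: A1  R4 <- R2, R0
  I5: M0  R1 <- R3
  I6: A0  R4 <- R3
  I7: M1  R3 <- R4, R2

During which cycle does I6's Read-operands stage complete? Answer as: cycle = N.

I1: IS=1 RO=2 EX=7 WR=8
I2: IS=2 RO=3 EX=4 WR=5
I3: IS=9 RO=10 EX=15 WR=16  [struct: M1 busy until I1 writes@8]
I4: IS=10 RO=11 EX=13 WR=14
I5: IS=17 RO=18 EX=23 WR=24  [WAW R1: wait I3 write@16]
I6: IS=18 RO=19 EX=20 WR=21
I7: IS=19 RO=22 EX=27 WR=28  [RAW R4: wait I6 write@21]

cycle = 19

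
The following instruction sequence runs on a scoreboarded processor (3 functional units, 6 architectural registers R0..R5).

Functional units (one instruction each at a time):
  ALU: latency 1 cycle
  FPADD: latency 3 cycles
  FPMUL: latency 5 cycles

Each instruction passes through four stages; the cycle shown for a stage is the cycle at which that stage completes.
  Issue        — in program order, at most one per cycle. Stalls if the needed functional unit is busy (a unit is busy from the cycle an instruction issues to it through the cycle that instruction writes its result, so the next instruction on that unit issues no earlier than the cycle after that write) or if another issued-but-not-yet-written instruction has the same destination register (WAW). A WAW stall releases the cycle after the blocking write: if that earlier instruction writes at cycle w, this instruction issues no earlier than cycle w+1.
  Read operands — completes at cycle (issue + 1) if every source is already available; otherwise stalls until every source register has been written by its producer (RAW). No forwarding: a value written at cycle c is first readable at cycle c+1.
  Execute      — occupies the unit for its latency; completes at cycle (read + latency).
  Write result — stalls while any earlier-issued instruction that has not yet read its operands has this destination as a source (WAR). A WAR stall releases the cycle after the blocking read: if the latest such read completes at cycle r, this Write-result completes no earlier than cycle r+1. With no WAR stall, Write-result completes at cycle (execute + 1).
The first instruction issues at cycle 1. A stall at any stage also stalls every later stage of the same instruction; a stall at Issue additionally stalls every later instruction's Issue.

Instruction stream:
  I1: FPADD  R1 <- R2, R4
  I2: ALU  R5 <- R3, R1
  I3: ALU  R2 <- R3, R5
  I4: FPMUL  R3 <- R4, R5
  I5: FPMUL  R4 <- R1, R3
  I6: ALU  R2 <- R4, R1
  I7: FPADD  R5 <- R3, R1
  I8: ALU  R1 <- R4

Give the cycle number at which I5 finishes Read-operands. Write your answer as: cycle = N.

cycle = 20

  I1 | 1 | 2 | 5 | 6
  I2 | 2 | 7 | 8 | 9   RAW R1: wait I1 write@6
  I3 | 10 | 11 | 12 | 13   struct: ALU busy until I2 writes@9
  I4 | 11 | 12 | 17 | 18
  I5 | 19 | 20 | 25 | 26   struct: FPMUL busy until I4 writes@18
  I6 | 20 | 27 | 28 | 29   RAW R4: wait I5 write@26
  I7 | 21 | 22 | 25 | 26
  I8 | 30 | 31 | 32 | 33   struct: ALU busy until I6 writes@29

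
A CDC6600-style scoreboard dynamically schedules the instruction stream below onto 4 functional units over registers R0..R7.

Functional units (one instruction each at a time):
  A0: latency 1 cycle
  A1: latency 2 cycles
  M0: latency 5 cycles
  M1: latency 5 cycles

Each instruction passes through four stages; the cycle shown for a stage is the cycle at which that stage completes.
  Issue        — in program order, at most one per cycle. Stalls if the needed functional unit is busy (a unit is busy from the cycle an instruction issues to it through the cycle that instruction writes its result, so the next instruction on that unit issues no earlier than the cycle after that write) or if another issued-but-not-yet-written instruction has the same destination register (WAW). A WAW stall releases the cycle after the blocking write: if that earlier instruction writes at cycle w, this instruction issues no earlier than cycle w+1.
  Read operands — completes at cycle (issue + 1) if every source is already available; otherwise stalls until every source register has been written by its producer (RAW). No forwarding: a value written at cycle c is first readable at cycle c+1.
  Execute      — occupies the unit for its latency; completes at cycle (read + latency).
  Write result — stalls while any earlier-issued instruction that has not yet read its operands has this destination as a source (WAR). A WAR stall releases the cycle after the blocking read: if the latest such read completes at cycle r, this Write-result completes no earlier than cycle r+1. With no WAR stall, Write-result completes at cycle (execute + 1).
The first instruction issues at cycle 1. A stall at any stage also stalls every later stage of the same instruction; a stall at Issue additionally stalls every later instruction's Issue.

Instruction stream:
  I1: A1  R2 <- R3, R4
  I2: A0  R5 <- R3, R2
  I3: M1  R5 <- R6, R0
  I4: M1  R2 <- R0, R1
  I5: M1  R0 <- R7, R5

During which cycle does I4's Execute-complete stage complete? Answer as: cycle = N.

I1: IS=1 RO=2 EX=4 WR=5
I2: IS=2 RO=6 EX=7 WR=8  [RAW R2: wait I1 write@5]
I3: IS=9 RO=10 EX=15 WR=16  [WAW R5: wait I2 write@8]
I4: IS=17 RO=18 EX=23 WR=24  [struct: M1 busy until I3 writes@16]
I5: IS=25 RO=26 EX=31 WR=32  [struct: M1 busy until I4 writes@24]

cycle = 23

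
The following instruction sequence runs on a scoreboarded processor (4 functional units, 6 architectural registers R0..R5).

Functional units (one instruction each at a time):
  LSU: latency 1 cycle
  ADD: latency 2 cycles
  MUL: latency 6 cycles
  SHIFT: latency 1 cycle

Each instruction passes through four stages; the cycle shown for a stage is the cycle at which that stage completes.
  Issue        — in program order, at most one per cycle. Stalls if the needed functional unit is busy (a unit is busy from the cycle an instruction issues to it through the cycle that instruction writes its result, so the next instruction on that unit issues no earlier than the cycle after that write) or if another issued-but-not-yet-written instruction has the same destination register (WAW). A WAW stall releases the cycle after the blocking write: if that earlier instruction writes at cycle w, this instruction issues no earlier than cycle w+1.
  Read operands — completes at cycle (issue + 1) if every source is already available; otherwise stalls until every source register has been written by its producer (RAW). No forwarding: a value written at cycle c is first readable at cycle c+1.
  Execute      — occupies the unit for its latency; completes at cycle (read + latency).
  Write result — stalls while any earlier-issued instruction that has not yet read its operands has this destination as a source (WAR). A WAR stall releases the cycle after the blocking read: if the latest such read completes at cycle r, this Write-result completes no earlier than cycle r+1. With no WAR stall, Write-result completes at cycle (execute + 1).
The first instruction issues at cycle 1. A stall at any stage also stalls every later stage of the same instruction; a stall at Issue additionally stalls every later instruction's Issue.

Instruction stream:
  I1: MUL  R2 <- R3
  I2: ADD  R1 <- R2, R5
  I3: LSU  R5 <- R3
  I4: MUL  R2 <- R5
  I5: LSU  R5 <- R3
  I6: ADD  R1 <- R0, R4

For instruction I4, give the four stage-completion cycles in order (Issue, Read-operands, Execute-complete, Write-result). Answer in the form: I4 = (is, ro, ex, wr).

1) issue 1, read 2, done 8, write 9
2) issue 2, read 10, done 12, write 13  <RAW R2: wait I1 write@9>
3) issue 3, read 4, done 5, write 11  <WAR R5: wait I2 read@10>
4) issue 10, read 12, done 18, write 19  <struct: MUL busy until I1 writes@9 / RAW R5: wait I3 write@11>
5) issue 12, read 13, done 14, write 15  <struct: LSU busy until I3 writes@11>
6) issue 14, read 15, done 17, write 18  <struct: ADD busy until I2 writes@13>

I4 = (10, 12, 18, 19)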